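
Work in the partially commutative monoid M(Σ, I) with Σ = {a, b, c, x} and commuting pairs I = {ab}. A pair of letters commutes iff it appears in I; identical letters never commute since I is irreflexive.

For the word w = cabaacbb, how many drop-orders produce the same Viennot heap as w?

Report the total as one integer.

4

#0=c has no predecessor
#1=a depends on [0:c]
#2=b depends on [0:c]
#3=a depends on [1:a]
#4=a depends on [3:a]
#5=c depends on [2:b, 4:a]
#6=b depends on [5:c]
#7=b depends on [6:b]
sources: [0:c]
N(rest) = Σ N(rest − s) over sources s of rest; N(one piece) = 1:
  size 1 → [7]=1
  size 2 → [6,7]=1
  size 3 → [5,6,7]=1
  size 4 → [2,5,6,7]=1  [4,5,6,7]=1
  size 5 → [2,4,5,6,7]=2  [3,4,5,6,7]=1
  size 6 → [1,3,4,5,6,7]=1  [2,3,4,5,6,7]=3
  first=0(c) contributes 4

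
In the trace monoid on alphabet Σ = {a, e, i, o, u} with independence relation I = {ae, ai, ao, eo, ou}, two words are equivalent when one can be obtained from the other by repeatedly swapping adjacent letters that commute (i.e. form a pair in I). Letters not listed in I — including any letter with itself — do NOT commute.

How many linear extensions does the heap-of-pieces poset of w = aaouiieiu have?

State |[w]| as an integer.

piece 0:a — minimal
piece 1:a rests on {0:a}
piece 2:o — minimal
piece 3:u rests on {1:a}
piece 4:i rests on {2:o, 3:u}
piece 5:i rests on {4:i}
piece 6:e rests on {5:i}
piece 7:i rests on {6:e}
piece 8:u rests on {7:i}
minimal pieces: {0:a, 2:o}
ways to finish when only these pieces remain (= sum over removing one remaining piece with nothing left below it):
  1 left: {8}→1
  2 left: {7,8}→1
  3 left: {6,7,8}→1
  4 left: {5,6,7,8}→1
  5 left: {4,5,6,7,8}→1
  6 left: {2,4,5,6,7,8}→1  {3,4,5,6,7,8}→1
  7 left: {1,3,4,5,6,7,8}→1  {2,3,4,5,6,7,8}→2
  placing 0:a first → 3 extensions
  placing 2:o first → 1 extensions
total linear extensions = 4

4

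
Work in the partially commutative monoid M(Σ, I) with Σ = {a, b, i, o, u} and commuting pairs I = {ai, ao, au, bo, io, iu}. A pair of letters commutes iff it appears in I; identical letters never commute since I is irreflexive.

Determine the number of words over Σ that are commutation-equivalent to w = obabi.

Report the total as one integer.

piece 0:o — minimal
piece 1:b — minimal
piece 2:a rests on {1:b}
piece 3:b rests on {2:a}
piece 4:i rests on {3:b}
minimal pieces: {0:o, 1:b}
ways to finish when only these pieces remain (= sum over removing one remaining piece with nothing left below it):
  1 left: {0}→1  {4}→1
  2 left: {0,4}→2  {3,4}→1
  3 left: {0,3,4}→3  {2,3,4}→1
  placing 0:o first → 1 extensions
  placing 1:b first → 4 extensions
total linear extensions = 5

5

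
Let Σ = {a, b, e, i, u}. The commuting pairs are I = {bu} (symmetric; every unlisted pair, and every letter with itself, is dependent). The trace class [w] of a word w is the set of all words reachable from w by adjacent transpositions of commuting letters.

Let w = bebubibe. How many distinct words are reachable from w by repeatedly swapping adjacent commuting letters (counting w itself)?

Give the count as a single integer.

0(b) covers ∅
1(e) covers 0:b
2(b) covers 1:e
3(u) covers 1:e
4(b) covers 2:b
5(i) covers 3:u, 4:b
6(b) covers 5:i
7(e) covers 6:b
floor of heap: 0:b
completions by unplaced set U, small U first (add the entries for U minus each lowest piece of U):
  |U|=1: {7}:1
  |U|=2: {6,7}:1
  |U|=3: {5,6,7}:1
  |U|=4: {3,5,6,7}:1  {4,5,6,7}:1
  |U|=5: {2,4,5,6,7}:1  {3,4,5,6,7}:2
  |U|=6: {2,3,4,5,6,7}:3
  start at 0(b): 3

3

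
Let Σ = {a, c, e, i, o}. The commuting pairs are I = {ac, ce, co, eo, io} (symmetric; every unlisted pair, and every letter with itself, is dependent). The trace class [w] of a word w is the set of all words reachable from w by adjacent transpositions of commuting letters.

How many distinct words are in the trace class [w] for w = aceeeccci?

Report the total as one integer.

70

#0=a has no predecessor
#1=c has no predecessor
#2=e depends on [0:a]
#3=e depends on [2:e]
#4=e depends on [3:e]
#5=c depends on [1:c]
#6=c depends on [5:c]
#7=c depends on [6:c]
#8=i depends on [4:e, 7:c]
sources: [0:a, 1:c]
N(rest) = Σ N(rest − s) over sources s of rest; N(one piece) = 1:
  size 1 → [8]=1
  size 2 → [4,8]=1  [7,8]=1
  size 3 → [3,4,8]=1  [4,7,8]=2  [6,7,8]=1
  size 4 → [2,3,4,8]=1  [3,4,7,8]=3  [4,6,7,8]=3  [5,6,7,8]=1
  size 5 → [0,2,3,4,8]=1  [1,5,6,7,8]=1  [2,3,4,7,8]=4  [3,4,6,7,8]=6  [4,5,6,7,8]=4
  size 6 → [0,2,3,4,7,8]=5  [1,4,5,6,7,8]=5  [2,3,4,6,7,8]=10  [3,4,5,6,7,8]=10
  size 7 → [0,2,3,4,6,7,8]=15  [1,3,4,5,6,7,8]=15  [2,3,4,5,6,7,8]=20
  first=0(a) contributes 35
  first=1(c) contributes 35
|[w]| = 70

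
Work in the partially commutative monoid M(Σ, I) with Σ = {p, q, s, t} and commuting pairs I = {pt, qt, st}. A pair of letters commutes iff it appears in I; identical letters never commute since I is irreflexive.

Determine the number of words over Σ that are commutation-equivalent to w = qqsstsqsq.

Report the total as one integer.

9

piece 0:q — minimal
piece 1:q rests on {0:q}
piece 2:s rests on {1:q}
piece 3:s rests on {2:s}
piece 4:t — minimal
piece 5:s rests on {3:s}
piece 6:q rests on {5:s}
piece 7:s rests on {6:q}
piece 8:q rests on {7:s}
minimal pieces: {0:q, 4:t}
ways to finish when only these pieces remain (= sum over removing one remaining piece with nothing left below it):
  1 left: {4}→1  {8}→1
  2 left: {4,8}→2  {7,8}→1
  3 left: {4,7,8}→3  {6,7,8}→1
  4 left: {4,6,7,8}→4  {5,6,7,8}→1
  5 left: {3,5,6,7,8}→1  {4,5,6,7,8}→5
  6 left: {2,3,5,6,7,8}→1  {3,4,5,6,7,8}→6
  7 left: {1,2,3,5,6,7,8}→1  {2,3,4,5,6,7,8}→7
  placing 0:q first → 8 extensions
  placing 4:t first → 1 extensions
total linear extensions = 9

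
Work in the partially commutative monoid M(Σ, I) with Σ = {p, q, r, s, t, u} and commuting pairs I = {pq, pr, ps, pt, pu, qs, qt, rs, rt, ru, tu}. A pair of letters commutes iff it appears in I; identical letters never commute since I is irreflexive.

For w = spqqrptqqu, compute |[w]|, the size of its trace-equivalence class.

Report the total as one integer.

1215

0(s) covers ∅
1(p) covers ∅
2(q) covers ∅
3(q) covers 2:q
4(r) covers 3:q
5(p) covers 1:p
6(t) covers 0:s
7(q) covers 4:r
8(q) covers 7:q
9(u) covers 0:s, 8:q
floor of heap: 0:s, 1:p, 2:q
completions by unplaced set U, small U first (add the entries for U minus each lowest piece of U):
  |U|=1: {5}:1  {6}:1  {9}:1
  |U|=2: {1,5}:1  {5,6}:2  {5,9}:2  {6,9}:2  {8,9}:1
  |U|=3: {0,6,9}:2  {1,5,6}:3  {1,5,9}:3  {5,6,9}:6  {5,8,9}:3  {6,8,9}:3  {7,8,9}:1
  |U|=4: {0,5,6,9}:8  {0,6,8,9}:5  {1,5,6,9}:12  {1,5,8,9}:6  {4,7,8,9}:1  {5,6,8,9}:12  {5,7,8,9}:4  {6,7,8,9}:4
  |U|=5: {0,1,5,6,9}:20  {0,5,6,8,9}:25  {0,6,7,8,9}:9  {1,5,6,8,9}:30  {1,5,7,8,9}:10  {3,4,7,8,9}:1  {4,5,7,8,9}:5  {4,6,7,8,9}:5  {5,6,7,8,9}:20
  |U|=6: {0,1,5,6,8,9}:75  {0,4,6,7,8,9}:14  {0,5,6,7,8,9}:54  {1,4,5,7,8,9}:15  {1,5,6,7,8,9}:60  {2,3,4,7,8,9}:1  {3,4,5,7,8,9}:6  {3,4,6,7,8,9}:6  {4,5,6,7,8,9}:30
  |U|=7: {0,1,5,6,7,8,9}:189  {0,3,4,6,7,8,9}:20  {0,4,5,6,7,8,9}:98  {1,3,4,5,7,8,9}:21  {1,4,5,6,7,8,9}:105  {2,3,4,5,7,8,9}:7  {2,3,4,6,7,8,9}:7  {3,4,5,6,7,8,9}:42
  |U|=8: {0,1,4,5,6,7,8,9}:392  {0,2,3,4,6,7,8,9}:27  {0,3,4,5,6,7,8,9}:160  {1,2,3,4,5,7,8,9}:28  {1,3,4,5,6,7,8,9}:168  {2,3,4,5,6,7,8,9}:56
  start at 0(s): 252
  start at 1(p): 243
  start at 2(q): 720
sum over floor = 1215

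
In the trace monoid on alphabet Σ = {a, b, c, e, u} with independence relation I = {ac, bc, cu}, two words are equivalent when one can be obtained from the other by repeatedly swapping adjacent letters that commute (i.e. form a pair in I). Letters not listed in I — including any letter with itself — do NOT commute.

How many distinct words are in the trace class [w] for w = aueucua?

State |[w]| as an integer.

drop 0:a onto floor
drop 1:u onto {0:a}
drop 2:e onto {1:u}
drop 3:u onto {2:e}
drop 4:c onto {2:e}
drop 5:u onto {3:u}
drop 6:a onto {5:u}
ground layer = {0:a}
drop-orders for the pieces not yet dropped (sum over which currently-grounded one goes next):
  1 to go: {4} 1  {6} 1
  2 to go: {4,6} 2  {5,6} 1
  3 to go: {3,5,6} 1  {4,5,6} 3
  4 to go: {3,4,5,6} 4
  5 to go: {2,3,4,5,6} 4
  if 0:a drops first: 4 orders

4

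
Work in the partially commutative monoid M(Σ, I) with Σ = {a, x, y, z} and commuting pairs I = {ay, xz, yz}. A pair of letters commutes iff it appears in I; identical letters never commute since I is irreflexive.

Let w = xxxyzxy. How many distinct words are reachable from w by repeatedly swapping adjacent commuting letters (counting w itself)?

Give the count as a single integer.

7

drop 0:x onto floor
drop 1:x onto {0:x}
drop 2:x onto {1:x}
drop 3:y onto {2:x}
drop 4:z onto floor
drop 5:x onto {3:y}
drop 6:y onto {5:x}
ground layer = {0:x, 4:z}
drop-orders for the pieces not yet dropped (sum over which currently-grounded one goes next):
  1 to go: {4} 1  {6} 1
  2 to go: {4,6} 2  {5,6} 1
  3 to go: {3,5,6} 1  {4,5,6} 3
  4 to go: {2,3,5,6} 1  {3,4,5,6} 4
  5 to go: {1,2,3,5,6} 1  {2,3,4,5,6} 5
  if 0:x drops first: 6 orders
  if 4:z drops first: 1 orders
heap linearizations: 7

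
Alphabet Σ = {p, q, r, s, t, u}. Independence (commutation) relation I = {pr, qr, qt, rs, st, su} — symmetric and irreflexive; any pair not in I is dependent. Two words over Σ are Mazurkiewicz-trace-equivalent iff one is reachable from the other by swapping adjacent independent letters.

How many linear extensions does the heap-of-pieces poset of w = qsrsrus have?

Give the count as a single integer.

34

#0=q has no predecessor
#1=s depends on [0:q]
#2=r has no predecessor
#3=s depends on [1:s]
#4=r depends on [2:r]
#5=u depends on [0:q, 4:r]
#6=s depends on [3:s]
sources: [0:q, 2:r]
N(rest) = Σ N(rest − s) over sources s of rest; N(one piece) = 1:
  size 1 → [5]=1  [6]=1
  size 2 → [3,6]=1  [4,5]=1  [5,6]=2
  size 3 → [1,3,6]=1  [2,4,5]=1  [3,5,6]=3  [4,5,6]=3
  size 4 → [1,3,5,6]=4  [2,4,5,6]=4  [3,4,5,6]=6
  size 5 → [0,1,3,5,6]=4  [1,3,4,5,6]=10  [2,3,4,5,6]=10
  first=0(q) contributes 20
  first=2(r) contributes 14
|[w]| = 34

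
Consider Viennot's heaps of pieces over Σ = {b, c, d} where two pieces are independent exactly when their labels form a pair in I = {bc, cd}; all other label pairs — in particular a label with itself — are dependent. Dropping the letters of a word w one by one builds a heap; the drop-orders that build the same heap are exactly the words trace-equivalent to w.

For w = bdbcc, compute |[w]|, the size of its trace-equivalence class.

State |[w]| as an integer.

#0=b has no predecessor
#1=d depends on [0:b]
#2=b depends on [1:d]
#3=c has no predecessor
#4=c depends on [3:c]
sources: [0:b, 3:c]
N(rest) = Σ N(rest − s) over sources s of rest; N(one piece) = 1:
  size 1 → [2]=1  [4]=1
  size 2 → [1,2]=1  [2,4]=2  [3,4]=1
  size 3 → [0,1,2]=1  [1,2,4]=3  [2,3,4]=3
  first=0(b) contributes 6
  first=3(c) contributes 4
|[w]| = 10

10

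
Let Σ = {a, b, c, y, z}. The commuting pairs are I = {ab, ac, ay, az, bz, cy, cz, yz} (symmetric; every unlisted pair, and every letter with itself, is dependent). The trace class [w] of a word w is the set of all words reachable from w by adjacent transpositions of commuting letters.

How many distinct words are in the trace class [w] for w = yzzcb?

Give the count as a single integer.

20

#0=y has no predecessor
#1=z has no predecessor
#2=z depends on [1:z]
#3=c has no predecessor
#4=b depends on [0:y, 3:c]
sources: [0:y, 1:z, 3:c]
N(rest) = Σ N(rest − s) over sources s of rest; N(one piece) = 1:
  size 1 → [2]=1  [4]=1
  size 2 → [0,4]=1  [1,2]=1  [2,4]=2  [3,4]=1
  size 3 → [0,2,4]=3  [0,3,4]=2  [1,2,4]=3  [2,3,4]=3
  first=0(y) contributes 6
  first=1(z) contributes 8
  first=3(c) contributes 6
|[w]| = 20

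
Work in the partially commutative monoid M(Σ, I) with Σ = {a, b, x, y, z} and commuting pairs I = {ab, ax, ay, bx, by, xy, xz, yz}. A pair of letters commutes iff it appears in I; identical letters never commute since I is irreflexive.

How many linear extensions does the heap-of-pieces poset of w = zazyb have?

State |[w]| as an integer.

0(z) covers ∅
1(a) covers 0:z
2(z) covers 1:a
3(y) covers ∅
4(b) covers 2:z
floor of heap: 0:z, 3:y
completions by unplaced set U, small U first (add the entries for U minus each lowest piece of U):
  |U|=1: {3}:1  {4}:1
  |U|=2: {2,4}:1  {3,4}:2
  |U|=3: {1,2,4}:1  {2,3,4}:3
  start at 0(z): 4
  start at 3(y): 1
sum over floor = 5

5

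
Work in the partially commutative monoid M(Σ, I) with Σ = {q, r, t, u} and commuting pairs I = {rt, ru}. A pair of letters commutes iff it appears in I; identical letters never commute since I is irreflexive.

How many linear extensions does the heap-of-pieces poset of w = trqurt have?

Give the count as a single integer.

6

piece 0:t — minimal
piece 1:r — minimal
piece 2:q rests on {0:t, 1:r}
piece 3:u rests on {2:q}
piece 4:r rests on {2:q}
piece 5:t rests on {3:u}
minimal pieces: {0:t, 1:r}
ways to finish when only these pieces remain (= sum over removing one remaining piece with nothing left below it):
  1 left: {4}→1  {5}→1
  2 left: {3,5}→1  {4,5}→2
  3 left: {3,4,5}→3
  4 left: {2,3,4,5}→3
  placing 0:t first → 3 extensions
  placing 1:r first → 3 extensions
total linear extensions = 6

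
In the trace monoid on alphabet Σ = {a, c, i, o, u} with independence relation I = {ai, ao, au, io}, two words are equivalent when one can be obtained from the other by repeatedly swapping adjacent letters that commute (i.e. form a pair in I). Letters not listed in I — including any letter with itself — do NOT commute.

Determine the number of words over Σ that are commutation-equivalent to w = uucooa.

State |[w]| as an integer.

piece 0:u — minimal
piece 1:u rests on {0:u}
piece 2:c rests on {1:u}
piece 3:o rests on {2:c}
piece 4:o rests on {3:o}
piece 5:a rests on {2:c}
minimal pieces: {0:u}
ways to finish when only these pieces remain (= sum over removing one remaining piece with nothing left below it):
  1 left: {4}→1  {5}→1
  2 left: {3,4}→1  {4,5}→2
  3 left: {3,4,5}→3
  4 left: {2,3,4,5}→3
  placing 0:u first → 3 extensions

3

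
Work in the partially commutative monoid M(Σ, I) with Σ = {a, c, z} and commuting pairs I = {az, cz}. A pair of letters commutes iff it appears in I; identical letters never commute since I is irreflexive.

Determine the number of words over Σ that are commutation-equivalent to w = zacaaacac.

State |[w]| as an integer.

0(z) covers ∅
1(a) covers ∅
2(c) covers 1:a
3(a) covers 2:c
4(a) covers 3:a
5(a) covers 4:a
6(c) covers 5:a
7(a) covers 6:c
8(c) covers 7:a
floor of heap: 0:z, 1:a
completions by unplaced set U, small U first (add the entries for U minus each lowest piece of U):
  |U|=1: {0}:1  {8}:1
  |U|=2: {0,8}:2  {7,8}:1
  |U|=3: {0,7,8}:3  {6,7,8}:1
  |U|=4: {0,6,7,8}:4  {5,6,7,8}:1
  |U|=5: {0,5,6,7,8}:5  {4,5,6,7,8}:1
  |U|=6: {0,4,5,6,7,8}:6  {3,4,5,6,7,8}:1
  |U|=7: {0,3,4,5,6,7,8}:7  {2,3,4,5,6,7,8}:1
  start at 0(z): 1
  start at 1(a): 8
sum over floor = 9

9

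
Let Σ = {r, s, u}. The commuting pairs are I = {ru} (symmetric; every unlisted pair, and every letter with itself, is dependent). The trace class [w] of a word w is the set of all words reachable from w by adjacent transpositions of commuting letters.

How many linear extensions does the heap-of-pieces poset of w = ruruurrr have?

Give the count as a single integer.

56

#0=r has no predecessor
#1=u has no predecessor
#2=r depends on [0:r]
#3=u depends on [1:u]
#4=u depends on [3:u]
#5=r depends on [2:r]
#6=r depends on [5:r]
#7=r depends on [6:r]
sources: [0:r, 1:u]
N(rest) = Σ N(rest − s) over sources s of rest; N(one piece) = 1:
  size 1 → [4]=1  [7]=1
  size 2 → [3,4]=1  [4,7]=2  [6,7]=1
  size 3 → [1,3,4]=1  [3,4,7]=3  [4,6,7]=3  [5,6,7]=1
  size 4 → [1,3,4,7]=4  [2,5,6,7]=1  [3,4,6,7]=6  [4,5,6,7]=4
  size 5 → [0,2,5,6,7]=1  [1,3,4,6,7]=10  [2,4,5,6,7]=5  [3,4,5,6,7]=10
  size 6 → [0,2,4,5,6,7]=6  [1,3,4,5,6,7]=20  [2,3,4,5,6,7]=15
  first=0(r) contributes 35
  first=1(u) contributes 21
|[w]| = 56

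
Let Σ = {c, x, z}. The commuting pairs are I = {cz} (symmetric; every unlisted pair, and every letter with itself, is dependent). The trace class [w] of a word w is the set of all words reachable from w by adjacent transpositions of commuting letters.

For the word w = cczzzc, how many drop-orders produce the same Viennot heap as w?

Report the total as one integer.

#0=c has no predecessor
#1=c depends on [0:c]
#2=z has no predecessor
#3=z depends on [2:z]
#4=z depends on [3:z]
#5=c depends on [1:c]
sources: [0:c, 2:z]
N(rest) = Σ N(rest − s) over sources s of rest; N(one piece) = 1:
  size 1 → [4]=1  [5]=1
  size 2 → [1,5]=1  [3,4]=1  [4,5]=2
  size 3 → [0,1,5]=1  [1,4,5]=3  [2,3,4]=1  [3,4,5]=3
  size 4 → [0,1,4,5]=4  [1,3,4,5]=6  [2,3,4,5]=4
  first=0(c) contributes 10
  first=2(z) contributes 10
|[w]| = 20

20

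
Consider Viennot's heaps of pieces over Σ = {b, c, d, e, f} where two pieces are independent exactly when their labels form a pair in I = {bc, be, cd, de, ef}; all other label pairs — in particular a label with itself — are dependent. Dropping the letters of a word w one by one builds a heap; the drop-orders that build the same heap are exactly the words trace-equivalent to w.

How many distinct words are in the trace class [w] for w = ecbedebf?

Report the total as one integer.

65

#0=e has no predecessor
#1=c depends on [0:e]
#2=b has no predecessor
#3=e depends on [1:c]
#4=d depends on [2:b]
#5=e depends on [3:e]
#6=b depends on [4:d]
#7=f depends on [1:c, 6:b]
sources: [0:e, 2:b]
N(rest) = Σ N(rest − s) over sources s of rest; N(one piece) = 1:
  size 1 → [5]=1  [7]=1
  size 2 → [3,5]=1  [5,7]=2  [6,7]=1
  size 3 → [3,5,7]=3  [4,6,7]=1  [5,6,7]=3
  size 4 → [1,3,5,7]=3  [2,4,6,7]=1  [3,5,6,7]=6  [4,5,6,7]=4
  size 5 → [0,1,3,5,7]=3  [1,3,5,6,7]=9  [2,4,5,6,7]=5  [3,4,5,6,7]=10
  size 6 → [0,1,3,5,6,7]=12  [1,3,4,5,6,7]=19  [2,3,4,5,6,7]=15
  first=0(e) contributes 34
  first=2(b) contributes 31
|[w]| = 65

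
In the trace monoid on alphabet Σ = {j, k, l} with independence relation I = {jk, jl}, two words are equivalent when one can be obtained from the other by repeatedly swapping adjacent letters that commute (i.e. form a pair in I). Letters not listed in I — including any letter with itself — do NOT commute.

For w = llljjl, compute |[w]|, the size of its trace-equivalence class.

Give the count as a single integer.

0(l) covers ∅
1(l) covers 0:l
2(l) covers 1:l
3(j) covers ∅
4(j) covers 3:j
5(l) covers 2:l
floor of heap: 0:l, 3:j
completions by unplaced set U, small U first (add the entries for U minus each lowest piece of U):
  |U|=1: {4}:1  {5}:1
  |U|=2: {2,5}:1  {3,4}:1  {4,5}:2
  |U|=3: {1,2,5}:1  {2,4,5}:3  {3,4,5}:3
  |U|=4: {0,1,2,5}:1  {1,2,4,5}:4  {2,3,4,5}:6
  start at 0(l): 10
  start at 3(j): 5
sum over floor = 15

15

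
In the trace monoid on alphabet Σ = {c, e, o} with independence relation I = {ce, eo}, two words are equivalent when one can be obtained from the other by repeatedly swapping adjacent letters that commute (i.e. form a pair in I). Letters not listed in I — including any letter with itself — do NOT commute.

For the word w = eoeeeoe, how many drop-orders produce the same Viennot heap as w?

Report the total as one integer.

drop 0:e onto floor
drop 1:o onto floor
drop 2:e onto {0:e}
drop 3:e onto {2:e}
drop 4:e onto {3:e}
drop 5:o onto {1:o}
drop 6:e onto {4:e}
ground layer = {0:e, 1:o}
drop-orders for the pieces not yet dropped (sum over which currently-grounded one goes next):
  1 to go: {5} 1  {6} 1
  2 to go: {1,5} 1  {4,6} 1  {5,6} 2
  3 to go: {1,5,6} 3  {3,4,6} 1  {4,5,6} 3
  4 to go: {1,4,5,6} 6  {2,3,4,6} 1  {3,4,5,6} 4
  5 to go: {0,2,3,4,6} 1  {1,3,4,5,6} 10  {2,3,4,5,6} 5
  if 0:e drops first: 15 orders
  if 1:o drops first: 6 orders
heap linearizations: 21

21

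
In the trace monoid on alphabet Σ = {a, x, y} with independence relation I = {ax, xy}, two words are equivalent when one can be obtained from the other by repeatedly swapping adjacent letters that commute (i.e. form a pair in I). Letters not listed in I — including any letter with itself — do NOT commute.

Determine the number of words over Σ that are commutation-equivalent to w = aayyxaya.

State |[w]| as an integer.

8

#0=a has no predecessor
#1=a depends on [0:a]
#2=y depends on [1:a]
#3=y depends on [2:y]
#4=x has no predecessor
#5=a depends on [3:y]
#6=y depends on [5:a]
#7=a depends on [6:y]
sources: [0:a, 4:x]
N(rest) = Σ N(rest − s) over sources s of rest; N(one piece) = 1:
  size 1 → [4]=1  [7]=1
  size 2 → [4,7]=2  [6,7]=1
  size 3 → [4,6,7]=3  [5,6,7]=1
  size 4 → [3,5,6,7]=1  [4,5,6,7]=4
  size 5 → [2,3,5,6,7]=1  [3,4,5,6,7]=5
  size 6 → [1,2,3,5,6,7]=1  [2,3,4,5,6,7]=6
  first=0(a) contributes 7
  first=4(x) contributes 1
|[w]| = 8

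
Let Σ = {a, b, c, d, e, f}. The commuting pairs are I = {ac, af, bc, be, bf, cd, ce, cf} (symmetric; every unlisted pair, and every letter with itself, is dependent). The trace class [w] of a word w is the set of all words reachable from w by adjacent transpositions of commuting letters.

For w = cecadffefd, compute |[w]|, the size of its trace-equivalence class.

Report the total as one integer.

45

drop 0:c onto floor
drop 1:e onto floor
drop 2:c onto {0:c}
drop 3:a onto {1:e}
drop 4:d onto {3:a}
drop 5:f onto {4:d}
drop 6:f onto {5:f}
drop 7:e onto {6:f}
drop 8:f onto {7:e}
drop 9:d onto {8:f}
ground layer = {0:c, 1:e}
drop-orders for the pieces not yet dropped (sum over which currently-grounded one goes next):
  1 to go: {2} 1  {9} 1
  2 to go: {0,2} 1  {2,9} 2  {8,9} 1
  3 to go: {0,2,9} 3  {2,8,9} 3  {7,8,9} 1
  4 to go: {0,2,8,9} 6  {2,7,8,9} 4  {6,7,8,9} 1
  5 to go: {0,2,7,8,9} 10  {2,6,7,8,9} 5  {5,6,7,8,9} 1
  6 to go: {0,2,6,7,8,9} 15  {2,5,6,7,8,9} 6  {4,5,6,7,8,9} 1
  7 to go: {0,2,5,6,7,8,9} 21  {2,4,5,6,7,8,9} 7  {3,4,5,6,7,8,9} 1
  8 to go: {0,2,4,5,6,7,8,9} 28  {1,3,4,5,6,7,8,9} 1  {2,3,4,5,6,7,8,9} 8
  if 0:c drops first: 9 orders
  if 1:e drops first: 36 orders
heap linearizations: 45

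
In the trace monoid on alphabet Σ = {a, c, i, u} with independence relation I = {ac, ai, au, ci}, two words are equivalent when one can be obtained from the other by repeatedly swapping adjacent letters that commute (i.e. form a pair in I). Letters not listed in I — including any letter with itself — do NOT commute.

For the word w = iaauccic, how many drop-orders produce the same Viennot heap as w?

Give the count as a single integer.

112

piece 0:i — minimal
piece 1:a — minimal
piece 2:a rests on {1:a}
piece 3:u rests on {0:i}
piece 4:c rests on {3:u}
piece 5:c rests on {4:c}
piece 6:i rests on {3:u}
piece 7:c rests on {5:c}
minimal pieces: {0:i, 1:a}
ways to finish when only these pieces remain (= sum over removing one remaining piece with nothing left below it):
  1 left: {2}→1  {6}→1  {7}→1
  2 left: {1,2}→1  {2,6}→2  {2,7}→2  {5,7}→1  {6,7}→2
  3 left: {1,2,6}→3  {1,2,7}→3  {2,5,7}→3  {2,6,7}→6  {4,5,7}→1  {5,6,7}→3
  4 left: {1,2,5,7}→6  {1,2,6,7}→12  {2,4,5,7}→4  {2,5,6,7}→12  {4,5,6,7}→4
  5 left: {1,2,4,5,7}→10  {1,2,5,6,7}→30  {2,4,5,6,7}→20  {3,4,5,6,7}→4
  6 left: {0,3,4,5,6,7}→4  {1,2,4,5,6,7}→60  {2,3,4,5,6,7}→24
  placing 0:i first → 84 extensions
  placing 1:a first → 28 extensions
total linear extensions = 112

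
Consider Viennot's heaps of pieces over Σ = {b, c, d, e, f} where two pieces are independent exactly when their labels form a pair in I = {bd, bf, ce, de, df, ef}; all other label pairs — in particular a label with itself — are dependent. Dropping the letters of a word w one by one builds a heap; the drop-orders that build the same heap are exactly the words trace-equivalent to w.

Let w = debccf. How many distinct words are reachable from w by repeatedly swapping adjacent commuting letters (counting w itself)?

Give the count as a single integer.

#0=d has no predecessor
#1=e has no predecessor
#2=b depends on [1:e]
#3=c depends on [0:d, 2:b]
#4=c depends on [3:c]
#5=f depends on [4:c]
sources: [0:d, 1:e]
N(rest) = Σ N(rest − s) over sources s of rest; N(one piece) = 1:
  size 1 → [5]=1
  size 2 → [4,5]=1
  size 3 → [3,4,5]=1
  size 4 → [0,3,4,5]=1  [2,3,4,5]=1
  first=0(d) contributes 1
  first=1(e) contributes 2
|[w]| = 3

3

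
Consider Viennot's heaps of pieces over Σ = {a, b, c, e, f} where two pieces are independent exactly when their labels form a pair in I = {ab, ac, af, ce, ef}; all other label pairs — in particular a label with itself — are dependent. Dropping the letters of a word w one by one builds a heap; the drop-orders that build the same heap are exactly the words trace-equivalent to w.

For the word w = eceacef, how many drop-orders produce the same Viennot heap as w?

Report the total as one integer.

#0=e has no predecessor
#1=c has no predecessor
#2=e depends on [0:e]
#3=a depends on [2:e]
#4=c depends on [1:c]
#5=e depends on [3:a]
#6=f depends on [4:c]
sources: [0:e, 1:c]
N(rest) = Σ N(rest − s) over sources s of rest; N(one piece) = 1:
  size 1 → [5]=1  [6]=1
  size 2 → [3,5]=1  [4,6]=1  [5,6]=2
  size 3 → [1,4,6]=1  [2,3,5]=1  [3,5,6]=3  [4,5,6]=3
  size 4 → [0,2,3,5]=1  [1,4,5,6]=4  [2,3,5,6]=4  [3,4,5,6]=6
  size 5 → [0,2,3,5,6]=5  [1,3,4,5,6]=10  [2,3,4,5,6]=10
  first=0(e) contributes 20
  first=1(c) contributes 15
|[w]| = 35

35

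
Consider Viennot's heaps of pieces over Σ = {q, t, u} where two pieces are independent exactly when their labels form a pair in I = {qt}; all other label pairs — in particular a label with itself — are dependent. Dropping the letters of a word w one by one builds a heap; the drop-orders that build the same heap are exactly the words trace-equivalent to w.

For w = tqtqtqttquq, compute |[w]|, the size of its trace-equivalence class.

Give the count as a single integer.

126

#0=t has no predecessor
#1=q has no predecessor
#2=t depends on [0:t]
#3=q depends on [1:q]
#4=t depends on [2:t]
#5=q depends on [3:q]
#6=t depends on [4:t]
#7=t depends on [6:t]
#8=q depends on [5:q]
#9=u depends on [7:t, 8:q]
#10=q depends on [9:u]
sources: [0:t, 1:q]
N(rest) = Σ N(rest − s) over sources s of rest; N(one piece) = 1:
  size 1 → [10]=1
  size 2 → [9,10]=1
  size 3 → [7,9,10]=1  [8,9,10]=1
  size 4 → [5,8,9,10]=1  [6,7,9,10]=1  [7,8,9,10]=2
  size 5 → [3,5,8,9,10]=1  [4,6,7,9,10]=1  [5,7,8,9,10]=3  [6,7,8,9,10]=3
  size 6 → [1,3,5,8,9,10]=1  [2,4,6,7,9,10]=1  [3,5,7,8,9,10]=4  [4,6,7,8,9,10]=4  [5,6,7,8,9,10]=6
  size 7 → [0,2,4,6,7,9,10]=1  [1,3,5,7,8,9,10]=5  [2,4,6,7,8,9,10]=5  [3,5,6,7,8,9,10]=10  [4,5,6,7,8,9,10]=10
  size 8 → [0,2,4,6,7,8,9,10]=6  [1,3,5,6,7,8,9,10]=15  [2,4,5,6,7,8,9,10]=15  [3,4,5,6,7,8,9,10]=20
  size 9 → [0,2,4,5,6,7,8,9,10]=21  [1,3,4,5,6,7,8,9,10]=35  [2,3,4,5,6,7,8,9,10]=35
  first=0(t) contributes 70
  first=1(q) contributes 56
|[w]| = 126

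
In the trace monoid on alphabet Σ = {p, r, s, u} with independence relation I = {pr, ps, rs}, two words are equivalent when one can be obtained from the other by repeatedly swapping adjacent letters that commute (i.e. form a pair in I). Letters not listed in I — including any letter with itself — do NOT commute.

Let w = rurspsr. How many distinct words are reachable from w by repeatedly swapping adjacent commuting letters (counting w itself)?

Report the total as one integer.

30

#0=r has no predecessor
#1=u depends on [0:r]
#2=r depends on [1:u]
#3=s depends on [1:u]
#4=p depends on [1:u]
#5=s depends on [3:s]
#6=r depends on [2:r]
sources: [0:r]
N(rest) = Σ N(rest − s) over sources s of rest; N(one piece) = 1:
  size 1 → [4]=1  [5]=1  [6]=1
  size 2 → [2,6]=1  [3,5]=1  [4,5]=2  [4,6]=2  [5,6]=2
  size 3 → [2,4,6]=3  [2,5,6]=3  [3,4,5]=3  [3,5,6]=3  [4,5,6]=6
  size 4 → [2,3,5,6]=6  [2,4,5,6]=12  [3,4,5,6]=12
  size 5 → [2,3,4,5,6]=30
  first=0(r) contributes 30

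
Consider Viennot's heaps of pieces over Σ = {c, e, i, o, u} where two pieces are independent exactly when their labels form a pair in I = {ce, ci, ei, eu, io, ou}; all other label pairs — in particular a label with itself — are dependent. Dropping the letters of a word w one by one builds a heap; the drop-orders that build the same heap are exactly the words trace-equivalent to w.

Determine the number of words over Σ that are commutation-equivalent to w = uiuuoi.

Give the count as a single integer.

6

0(u) covers ∅
1(i) covers 0:u
2(u) covers 1:i
3(u) covers 2:u
4(o) covers ∅
5(i) covers 3:u
floor of heap: 0:u, 4:o
completions by unplaced set U, small U first (add the entries for U minus each lowest piece of U):
  |U|=1: {4}:1  {5}:1
  |U|=2: {3,5}:1  {4,5}:2
  |U|=3: {2,3,5}:1  {3,4,5}:3
  |U|=4: {1,2,3,5}:1  {2,3,4,5}:4
  start at 0(u): 5
  start at 4(o): 1
sum over floor = 6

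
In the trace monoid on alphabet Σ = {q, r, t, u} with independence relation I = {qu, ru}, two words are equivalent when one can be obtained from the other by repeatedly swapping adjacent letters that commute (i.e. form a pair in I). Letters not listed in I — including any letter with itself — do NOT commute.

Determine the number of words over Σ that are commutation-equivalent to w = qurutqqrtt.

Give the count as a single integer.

drop 0:q onto floor
drop 1:u onto floor
drop 2:r onto {0:q}
drop 3:u onto {1:u}
drop 4:t onto {2:r, 3:u}
drop 5:q onto {4:t}
drop 6:q onto {5:q}
drop 7:r onto {6:q}
drop 8:t onto {7:r}
drop 9:t onto {8:t}
ground layer = {0:q, 1:u}
drop-orders for the pieces not yet dropped (sum over which currently-grounded one goes next):
  1 to go: {9} 1
  2 to go: {8,9} 1
  3 to go: {7,8,9} 1
  4 to go: {6,7,8,9} 1
  5 to go: {5,6,7,8,9} 1
  6 to go: {4,5,6,7,8,9} 1
  7 to go: {2,4,5,6,7,8,9} 1  {3,4,5,6,7,8,9} 1
  8 to go: {0,2,4,5,6,7,8,9} 1  {1,3,4,5,6,7,8,9} 1  {2,3,4,5,6,7,8,9} 2
  if 0:q drops first: 3 orders
  if 1:u drops first: 3 orders
heap linearizations: 6

6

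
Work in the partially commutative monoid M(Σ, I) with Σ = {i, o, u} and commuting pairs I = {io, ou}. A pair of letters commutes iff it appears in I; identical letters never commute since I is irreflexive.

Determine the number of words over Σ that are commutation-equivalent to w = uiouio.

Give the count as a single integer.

15

0(u) covers ∅
1(i) covers 0:u
2(o) covers ∅
3(u) covers 1:i
4(i) covers 3:u
5(o) covers 2:o
floor of heap: 0:u, 2:o
completions by unplaced set U, small U first (add the entries for U minus each lowest piece of U):
  |U|=1: {4}:1  {5}:1
  |U|=2: {2,5}:1  {3,4}:1  {4,5}:2
  |U|=3: {1,3,4}:1  {2,4,5}:3  {3,4,5}:3
  |U|=4: {0,1,3,4}:1  {1,3,4,5}:4  {2,3,4,5}:6
  start at 0(u): 10
  start at 2(o): 5
sum over floor = 15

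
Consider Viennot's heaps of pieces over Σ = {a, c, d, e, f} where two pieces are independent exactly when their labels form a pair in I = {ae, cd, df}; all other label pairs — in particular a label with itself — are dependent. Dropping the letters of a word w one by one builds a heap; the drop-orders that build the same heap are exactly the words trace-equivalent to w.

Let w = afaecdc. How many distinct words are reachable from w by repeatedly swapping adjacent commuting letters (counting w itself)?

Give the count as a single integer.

6

drop 0:a onto floor
drop 1:f onto {0:a}
drop 2:a onto {1:f}
drop 3:e onto {1:f}
drop 4:c onto {2:a, 3:e}
drop 5:d onto {2:a, 3:e}
drop 6:c onto {4:c}
ground layer = {0:a}
drop-orders for the pieces not yet dropped (sum over which currently-grounded one goes next):
  1 to go: {5} 1  {6} 1
  2 to go: {4,6} 1  {5,6} 2
  3 to go: {4,5,6} 3
  4 to go: {2,4,5,6} 3  {3,4,5,6} 3
  5 to go: {2,3,4,5,6} 6
  if 0:a drops first: 6 orders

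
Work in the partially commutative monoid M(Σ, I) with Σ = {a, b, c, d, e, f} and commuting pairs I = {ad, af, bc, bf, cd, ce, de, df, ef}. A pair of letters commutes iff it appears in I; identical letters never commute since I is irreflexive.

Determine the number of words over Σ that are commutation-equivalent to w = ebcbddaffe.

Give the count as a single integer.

piece 0:e — minimal
piece 1:b rests on {0:e}
piece 2:c — minimal
piece 3:b rests on {1:b}
piece 4:d rests on {3:b}
piece 5:d rests on {4:d}
piece 6:a rests on {2:c, 3:b}
piece 7:f rests on {2:c}
piece 8:f rests on {7:f}
piece 9:e rests on {6:a}
minimal pieces: {0:e, 2:c}
ways to finish when only these pieces remain (= sum over removing one remaining piece with nothing left below it):
  1 left: {5}→1  {8}→1  {9}→1
  2 left: {4,5}→1  {5,8}→2  {5,9}→2  {6,9}→1  {7,8}→1  {8,9}→2
  3 left: {4,5,8}→3  {4,5,9}→3  {5,6,9}→3  {5,7,8}→3  {5,8,9}→6  {6,8,9}→3  {7,8,9}→3
  4 left: {4,5,6,9}→6  {4,5,7,8}→6  {4,5,8,9}→12  {5,6,8,9}→12  {5,7,8,9}→12  {6,7,8,9}→6
  5 left: {2,6,7,8,9}→6  {3,4,5,6,9}→6  {4,5,6,8,9}→30  {4,5,7,8,9}→30  {5,6,7,8,9}→30
  6 left: {1,3,4,5,6,9}→6  {2,5,6,7,8,9}→36  {3,4,5,6,8,9}→36  {4,5,6,7,8,9}→90
  7 left: {0,1,3,4,5,6,9}→6  {1,3,4,5,6,8,9}→42  {2,4,5,6,7,8,9}→126  {3,4,5,6,7,8,9}→126
  8 left: {0,1,3,4,5,6,8,9}→48  {1,3,4,5,6,7,8,9}→168  {2,3,4,5,6,7,8,9}→252
  placing 0:e first → 420 extensions
  placing 2:c first → 216 extensions
total linear extensions = 636

636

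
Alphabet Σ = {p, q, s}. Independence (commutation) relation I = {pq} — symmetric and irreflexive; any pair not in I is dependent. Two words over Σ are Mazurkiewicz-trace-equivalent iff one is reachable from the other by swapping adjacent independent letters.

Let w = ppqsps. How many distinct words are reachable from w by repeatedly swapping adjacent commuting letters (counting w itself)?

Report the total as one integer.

drop 0:p onto floor
drop 1:p onto {0:p}
drop 2:q onto floor
drop 3:s onto {1:p, 2:q}
drop 4:p onto {3:s}
drop 5:s onto {4:p}
ground layer = {0:p, 2:q}
drop-orders for the pieces not yet dropped (sum over which currently-grounded one goes next):
  1 to go: {5} 1
  2 to go: {4,5} 1
  3 to go: {3,4,5} 1
  4 to go: {1,3,4,5} 1  {2,3,4,5} 1
  if 0:p drops first: 2 orders
  if 2:q drops first: 1 orders
heap linearizations: 3

3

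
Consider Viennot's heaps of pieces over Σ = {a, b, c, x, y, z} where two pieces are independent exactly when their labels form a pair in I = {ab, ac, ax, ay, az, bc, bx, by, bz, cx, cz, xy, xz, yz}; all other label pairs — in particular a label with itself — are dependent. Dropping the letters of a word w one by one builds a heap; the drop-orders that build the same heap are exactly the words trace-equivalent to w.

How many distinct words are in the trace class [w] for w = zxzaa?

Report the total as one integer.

piece 0:z — minimal
piece 1:x — minimal
piece 2:z rests on {0:z}
piece 3:a — minimal
piece 4:a rests on {3:a}
minimal pieces: {0:z, 1:x, 3:a}
ways to finish when only these pieces remain (= sum over removing one remaining piece with nothing left below it):
  1 left: {1}→1  {2}→1  {4}→1
  2 left: {0,2}→1  {1,2}→2  {1,4}→2  {2,4}→2  {3,4}→1
  3 left: {0,1,2}→3  {0,2,4}→3  {1,2,4}→6  {1,3,4}→3  {2,3,4}→3
  placing 0:z first → 12 extensions
  placing 1:x first → 6 extensions
  placing 3:a first → 12 extensions
total linear extensions = 30

30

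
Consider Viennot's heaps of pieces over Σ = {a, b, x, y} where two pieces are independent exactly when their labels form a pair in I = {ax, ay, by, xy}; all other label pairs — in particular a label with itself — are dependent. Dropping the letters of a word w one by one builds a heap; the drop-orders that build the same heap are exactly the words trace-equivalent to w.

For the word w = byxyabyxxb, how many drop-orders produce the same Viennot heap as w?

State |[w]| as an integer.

#0=b has no predecessor
#1=y has no predecessor
#2=x depends on [0:b]
#3=y depends on [1:y]
#4=a depends on [0:b]
#5=b depends on [2:x, 4:a]
#6=y depends on [3:y]
#7=x depends on [5:b]
#8=x depends on [7:x]
#9=b depends on [8:x]
sources: [0:b, 1:y]
N(rest) = Σ N(rest − s) over sources s of rest; N(one piece) = 1:
  size 1 → [6]=1  [9]=1
  size 2 → [3,6]=1  [6,9]=2  [8,9]=1
  size 3 → [1,3,6]=1  [3,6,9]=3  [6,8,9]=3  [7,8,9]=1
  size 4 → [1,3,6,9]=4  [3,6,8,9]=6  [5,7,8,9]=1  [6,7,8,9]=4
  size 5 → [1,3,6,8,9]=10  [2,5,7,8,9]=1  [3,6,7,8,9]=10  [4,5,7,8,9]=1  [5,6,7,8,9]=5
  size 6 → [1,3,6,7,8,9]=20  [2,4,5,7,8,9]=2  [2,5,6,7,8,9]=6  [3,5,6,7,8,9]=15  [4,5,6,7,8,9]=6
  size 7 → [0,2,4,5,7,8,9]=2  [1,3,5,6,7,8,9]=35  [2,3,5,6,7,8,9]=21  [2,4,5,6,7,8,9]=14  [3,4,5,6,7,8,9]=21
  size 8 → [0,2,4,5,6,7,8,9]=16  [1,2,3,5,6,7,8,9]=56  [1,3,4,5,6,7,8,9]=56  [2,3,4,5,6,7,8,9]=56
  first=0(b) contributes 168
  first=1(y) contributes 72
|[w]| = 240

240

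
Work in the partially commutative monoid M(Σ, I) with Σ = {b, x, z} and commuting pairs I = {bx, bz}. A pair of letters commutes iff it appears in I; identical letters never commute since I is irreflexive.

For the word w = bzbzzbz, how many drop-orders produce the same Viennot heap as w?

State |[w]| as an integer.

piece 0:b — minimal
piece 1:z — minimal
piece 2:b rests on {0:b}
piece 3:z rests on {1:z}
piece 4:z rests on {3:z}
piece 5:b rests on {2:b}
piece 6:z rests on {4:z}
minimal pieces: {0:b, 1:z}
ways to finish when only these pieces remain (= sum over removing one remaining piece with nothing left below it):
  1 left: {5}→1  {6}→1
  2 left: {2,5}→1  {4,6}→1  {5,6}→2
  3 left: {0,2,5}→1  {2,5,6}→3  {3,4,6}→1  {4,5,6}→3
  4 left: {0,2,5,6}→4  {1,3,4,6}→1  {2,4,5,6}→6  {3,4,5,6}→4
  5 left: {0,2,4,5,6}→10  {1,3,4,5,6}→5  {2,3,4,5,6}→10
  placing 0:b first → 15 extensions
  placing 1:z first → 20 extensions
total linear extensions = 35

35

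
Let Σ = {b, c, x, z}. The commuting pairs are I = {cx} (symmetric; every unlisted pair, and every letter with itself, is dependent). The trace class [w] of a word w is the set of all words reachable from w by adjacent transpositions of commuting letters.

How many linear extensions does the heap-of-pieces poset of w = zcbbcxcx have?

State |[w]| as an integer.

0(z) covers ∅
1(c) covers 0:z
2(b) covers 1:c
3(b) covers 2:b
4(c) covers 3:b
5(x) covers 3:b
6(c) covers 4:c
7(x) covers 5:x
floor of heap: 0:z
completions by unplaced set U, small U first (add the entries for U minus each lowest piece of U):
  |U|=1: {6}:1  {7}:1
  |U|=2: {4,6}:1  {5,7}:1  {6,7}:2
  |U|=3: {4,6,7}:3  {5,6,7}:3
  |U|=4: {4,5,6,7}:6
  |U|=5: {3,4,5,6,7}:6
  |U|=6: {2,3,4,5,6,7}:6
  start at 0(z): 6

6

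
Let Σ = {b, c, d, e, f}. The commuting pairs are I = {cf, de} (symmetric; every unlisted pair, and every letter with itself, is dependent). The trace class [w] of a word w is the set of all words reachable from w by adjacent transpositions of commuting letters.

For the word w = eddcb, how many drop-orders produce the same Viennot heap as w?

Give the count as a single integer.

3

piece 0:e — minimal
piece 1:d — minimal
piece 2:d rests on {1:d}
piece 3:c rests on {0:e, 2:d}
piece 4:b rests on {3:c}
minimal pieces: {0:e, 1:d}
ways to finish when only these pieces remain (= sum over removing one remaining piece with nothing left below it):
  1 left: {4}→1
  2 left: {3,4}→1
  3 left: {0,3,4}→1  {2,3,4}→1
  placing 0:e first → 1 extensions
  placing 1:d first → 2 extensions
total linear extensions = 3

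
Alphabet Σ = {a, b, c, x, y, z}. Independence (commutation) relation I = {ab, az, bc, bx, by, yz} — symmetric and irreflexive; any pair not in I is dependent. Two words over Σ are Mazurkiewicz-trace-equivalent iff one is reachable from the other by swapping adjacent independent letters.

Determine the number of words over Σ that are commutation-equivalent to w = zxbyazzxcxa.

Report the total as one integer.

piece 0:z — minimal
piece 1:x rests on {0:z}
piece 2:b rests on {0:z}
piece 3:y rests on {1:x}
piece 4:a rests on {3:y}
piece 5:z rests on {1:x, 2:b}
piece 6:z rests on {5:z}
piece 7:x rests on {4:a, 6:z}
piece 8:c rests on {7:x}
piece 9:x rests on {8:c}
piece 10:a rests on {9:x}
minimal pieces: {0:z}
ways to finish when only these pieces remain (= sum over removing one remaining piece with nothing left below it):
  1 left: {10}→1
  2 left: {9,10}→1
  3 left: {8,9,10}→1
  4 left: {7,8,9,10}→1
  5 left: {4,7,8,9,10}→1  {6,7,8,9,10}→1
  6 left: {3,4,7,8,9,10}→1  {4,6,7,8,9,10}→2  {5,6,7,8,9,10}→1
  7 left: {2,5,6,7,8,9,10}→1  {3,4,6,7,8,9,10}→3  {4,5,6,7,8,9,10}→3
  8 left: {2,4,5,6,7,8,9,10}→4  {3,4,5,6,7,8,9,10}→6
  9 left: {1,3,4,5,6,7,8,9,10}→6  {2,3,4,5,6,7,8,9,10}→10
  placing 0:z first → 16 extensions

16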